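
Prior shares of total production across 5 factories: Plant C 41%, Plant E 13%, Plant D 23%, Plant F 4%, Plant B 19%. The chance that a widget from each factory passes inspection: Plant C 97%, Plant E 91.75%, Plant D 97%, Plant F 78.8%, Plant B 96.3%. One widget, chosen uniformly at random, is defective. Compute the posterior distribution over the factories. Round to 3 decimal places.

Plant C 0.271, Plant E 0.236, Plant D 0.152, Plant F 0.187, Plant B 0.155

Taking complements, P(defective | each) = Plant C 0.03, Plant E 0.0825, Plant D 0.03, Plant F 0.212, Plant B 0.037.
Unnormalized posteriors (prior × likelihood):
  Plant C: 0.41 × 0.03 = 0.0123
  Plant E: 0.13 × 0.0825 = 0.010725
  Plant D: 0.23 × 0.03 = 0.0069
  Plant F: 0.04 × 0.212 = 0.00848
  Plant B: 0.19 × 0.037 = 0.00703
Sum = 0.045435.
P(Plant C | defective) = 0.0123/0.045435 ≈ 0.271
P(Plant E | defective) = 0.010725/0.045435 ≈ 0.236
P(Plant D | defective) = 0.0069/0.045435 ≈ 0.152
P(Plant F | defective) = 0.00848/0.045435 ≈ 0.187
P(Plant B | defective) = 0.00703/0.045435 ≈ 0.155
(Check: 0.271+0.236+0.152+0.187+0.155 = 1.001.)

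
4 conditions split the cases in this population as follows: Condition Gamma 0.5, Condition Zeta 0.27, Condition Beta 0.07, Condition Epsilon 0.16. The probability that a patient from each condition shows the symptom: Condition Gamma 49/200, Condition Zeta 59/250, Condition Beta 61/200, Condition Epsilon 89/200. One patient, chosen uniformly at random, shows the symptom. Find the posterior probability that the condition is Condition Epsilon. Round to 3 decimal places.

Prior × likelihood for each hypothesis:
  Condition Gamma: 0.5 × 0.245 = 0.1225
  Condition Zeta: 0.27 × 0.236 = 0.06372
  Condition Beta: 0.07 × 0.305 = 0.02135
  Condition Epsilon: 0.16 × 0.445 = 0.0712
Normalizing constant = 0.27877.
P(Condition Epsilon | evidence) = 0.0712 / 0.27877 ≈ 0.255.

0.255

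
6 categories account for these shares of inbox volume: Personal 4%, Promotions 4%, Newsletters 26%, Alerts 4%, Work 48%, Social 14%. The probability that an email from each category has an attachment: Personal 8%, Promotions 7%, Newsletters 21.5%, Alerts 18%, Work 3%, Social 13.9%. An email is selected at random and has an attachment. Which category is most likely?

Newsletters

Prior × likelihood for each hypothesis:
  Personal: 0.04 × 0.08 = 0.0032
  Promotions: 0.04 × 0.07 = 0.0028
  Newsletters: 0.26 × 0.215 = 0.0559
  Alerts: 0.04 × 0.18 = 0.0072
  Work: 0.48 × 0.03 = 0.0144
  Social: 0.14 × 0.139 = 0.01946
Sum = 0.10296.
Largest term belongs to Newsletters, so Newsletters is most probable.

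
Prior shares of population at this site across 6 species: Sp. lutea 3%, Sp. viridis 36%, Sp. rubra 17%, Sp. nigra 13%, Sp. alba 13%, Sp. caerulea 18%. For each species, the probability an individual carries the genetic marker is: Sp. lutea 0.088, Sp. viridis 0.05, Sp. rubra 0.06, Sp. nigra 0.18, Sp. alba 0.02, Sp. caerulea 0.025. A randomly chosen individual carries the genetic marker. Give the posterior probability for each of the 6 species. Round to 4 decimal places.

By Bayes' rule, posterior ∝ prior × likelihood:
  Sp. lutea: 0.03 × 0.088 = 0.00264
  Sp. viridis: 0.36 × 0.05 = 0.018
  Sp. rubra: 0.17 × 0.06 = 0.0102
  Sp. nigra: 0.13 × 0.18 = 0.0234
  Sp. alba: 0.13 × 0.02 = 0.0026
  Sp. caerulea: 0.18 × 0.025 = 0.0045
Total = 0.06134.
P(Sp. lutea | marker) = 0.00264/0.06134 ≈ 0.0430
P(Sp. viridis | marker) = 0.018/0.06134 ≈ 0.2934
P(Sp. rubra | marker) = 0.0102/0.06134 ≈ 0.1663
P(Sp. nigra | marker) = 0.0234/0.06134 ≈ 0.3815
P(Sp. alba | marker) = 0.0026/0.06134 ≈ 0.0424
P(Sp. caerulea | marker) = 0.0045/0.06134 ≈ 0.0734

Sp. lutea 0.0430, Sp. viridis 0.2934, Sp. rubra 0.1663, Sp. nigra 0.3815, Sp. alba 0.0424, Sp. caerulea 0.0734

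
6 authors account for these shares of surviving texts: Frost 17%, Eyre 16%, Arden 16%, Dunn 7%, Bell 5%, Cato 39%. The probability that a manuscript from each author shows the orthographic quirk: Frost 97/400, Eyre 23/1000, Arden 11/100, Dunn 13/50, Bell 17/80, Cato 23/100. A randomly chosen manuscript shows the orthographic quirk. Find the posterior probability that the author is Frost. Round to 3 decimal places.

Unnormalized posteriors (prior × likelihood):
  Frost: 0.17 × 0.2425 = 0.041225
  Eyre: 0.16 × 0.023 = 0.00368
  Arden: 0.16 × 0.11 = 0.0176
  Dunn: 0.07 × 0.26 = 0.0182
  Bell: 0.05 × 0.2125 = 0.010625
  Cato: 0.39 × 0.23 = 0.0897
Normalizing constant = 0.18103.
P(Frost | evidence) = 0.041225 / 0.18103 ≈ 0.228.

0.228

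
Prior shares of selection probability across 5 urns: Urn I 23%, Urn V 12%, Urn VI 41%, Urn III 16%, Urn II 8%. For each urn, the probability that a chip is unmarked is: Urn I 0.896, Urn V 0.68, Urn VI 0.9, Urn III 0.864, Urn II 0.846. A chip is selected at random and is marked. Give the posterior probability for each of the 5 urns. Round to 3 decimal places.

Taking complements, P(marked | each) = Urn I 0.104, Urn V 0.32, Urn VI 0.1, Urn III 0.136, Urn II 0.154.
Unnormalized posteriors (prior × likelihood):
  Urn I: 0.23 × 0.104 = 0.02392
  Urn V: 0.12 × 0.32 = 0.0384
  Urn VI: 0.41 × 0.1 = 0.041
  Urn III: 0.16 × 0.136 = 0.02176
  Urn II: 0.08 × 0.154 = 0.01232
Sum = 0.1374.
P(Urn I | marked) = 0.02392/0.1374 ≈ 0.174
P(Urn V | marked) = 0.0384/0.1374 ≈ 0.279
P(Urn VI | marked) = 0.041/0.1374 ≈ 0.298
P(Urn III | marked) = 0.02176/0.1374 ≈ 0.158
P(Urn II | marked) = 0.01232/0.1374 ≈ 0.090

Urn I 0.174, Urn V 0.279, Urn VI 0.298, Urn III 0.158, Urn II 0.090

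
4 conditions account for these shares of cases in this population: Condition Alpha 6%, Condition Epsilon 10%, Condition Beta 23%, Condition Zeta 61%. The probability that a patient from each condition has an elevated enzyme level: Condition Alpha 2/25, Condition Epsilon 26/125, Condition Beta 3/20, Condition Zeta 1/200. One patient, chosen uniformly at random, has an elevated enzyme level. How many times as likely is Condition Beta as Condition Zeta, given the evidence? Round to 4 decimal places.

11.3115

Prior × likelihood for each hypothesis:
  Condition Alpha: 0.06 × 0.08 = 0.0048
  Condition Epsilon: 0.1 × 0.208 = 0.0208
  Condition Beta: 0.23 × 0.15 = 0.0345
  Condition Zeta: 0.61 × 0.005 = 0.00305
Sum = 0.06315.
The ratio is 0.0345 / 0.00305 (the normalizer cancels) = 11.3115.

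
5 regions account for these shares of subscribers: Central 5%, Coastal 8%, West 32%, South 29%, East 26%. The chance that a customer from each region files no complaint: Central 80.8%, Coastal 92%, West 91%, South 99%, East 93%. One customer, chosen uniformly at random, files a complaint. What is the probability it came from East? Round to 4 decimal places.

Taking complements, P(complaint | each) = Central 0.192, Coastal 0.08, West 0.09, South 0.01, East 0.07.
Compute prior × likelihood for every hypothesis:
  Central: 0.05 × 0.192 = 0.0096
  Coastal: 0.08 × 0.08 = 0.0064
  West: 0.32 × 0.09 = 0.0288
  South: 0.29 × 0.01 = 0.0029
  East: 0.26 × 0.07 = 0.0182
Total = 0.0659.
P(East | evidence) = 0.0182 / 0.0659 ≈ 0.2762.

0.2762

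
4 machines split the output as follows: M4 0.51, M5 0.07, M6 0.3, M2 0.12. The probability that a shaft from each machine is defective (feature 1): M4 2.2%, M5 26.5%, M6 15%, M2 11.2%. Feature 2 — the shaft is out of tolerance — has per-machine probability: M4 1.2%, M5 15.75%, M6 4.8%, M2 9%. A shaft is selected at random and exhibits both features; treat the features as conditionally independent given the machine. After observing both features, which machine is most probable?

Unnormalized posteriors (prior × likelihood):
  M4: 0.51 × 0.022 × 0.012 = 0.00013464
  M5: 0.07 × 0.265 × 0.1575 = 0.002921625
  M6: 0.3 × 0.15 × 0.048 = 0.00216
  M2: 0.12 × 0.112 × 0.09 = 0.0012096
Normalizing constant = 0.006425865.
Largest term belongs to M5, so M5 is most probable.

M5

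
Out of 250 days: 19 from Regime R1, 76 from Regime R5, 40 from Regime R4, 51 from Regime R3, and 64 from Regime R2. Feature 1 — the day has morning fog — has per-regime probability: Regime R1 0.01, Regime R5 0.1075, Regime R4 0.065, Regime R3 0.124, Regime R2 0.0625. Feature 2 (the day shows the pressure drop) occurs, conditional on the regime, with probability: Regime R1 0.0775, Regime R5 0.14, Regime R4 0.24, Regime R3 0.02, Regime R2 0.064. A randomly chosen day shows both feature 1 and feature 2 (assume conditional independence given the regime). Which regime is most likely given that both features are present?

Regime R5

Compute prior × likelihood for every hypothesis:
  Regime R1: 0.076 × 0.01 × 0.0775 = 0.0000589
  Regime R5: 0.304 × 0.1075 × 0.14 = 0.0045752
  Regime R4: 0.16 × 0.065 × 0.24 = 0.002496
  Regime R3: 0.204 × 0.124 × 0.02 = 0.00050592
  Regime R2: 0.256 × 0.0625 × 0.064 = 0.001024
Sum = 0.00866002.
Largest term belongs to Regime R5, so Regime R5 is most probable.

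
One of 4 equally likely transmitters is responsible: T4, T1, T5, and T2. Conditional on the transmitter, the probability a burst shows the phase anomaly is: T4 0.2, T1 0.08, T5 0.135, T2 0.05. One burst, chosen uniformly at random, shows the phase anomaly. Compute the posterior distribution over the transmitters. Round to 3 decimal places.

With a uniform prior (1/4 each), posterior ∝ likelihood:
  T4: 0.2
  T1: 0.08
  T5: 0.135
  T2: 0.05
Sum = 0.465.
P(T4 | anomaly) = 0.2/0.465 ≈ 0.430
P(T1 | anomaly) = 0.08/0.465 ≈ 0.172
P(T5 | anomaly) = 0.135/0.465 ≈ 0.290
P(T2 | anomaly) = 0.05/0.465 ≈ 0.108

T4 0.430, T1 0.172, T5 0.290, T2 0.108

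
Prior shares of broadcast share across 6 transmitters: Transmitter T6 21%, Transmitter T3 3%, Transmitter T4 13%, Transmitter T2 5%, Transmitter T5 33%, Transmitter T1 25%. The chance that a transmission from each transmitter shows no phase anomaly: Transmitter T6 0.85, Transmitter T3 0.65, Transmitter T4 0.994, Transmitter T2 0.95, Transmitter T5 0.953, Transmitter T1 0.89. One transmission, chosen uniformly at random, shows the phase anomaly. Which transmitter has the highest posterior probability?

Taking complements, P(anomaly | each) = Transmitter T6 0.15, Transmitter T3 0.35, Transmitter T4 0.006, Transmitter T2 0.05, Transmitter T5 0.047, Transmitter T1 0.11.
Compute prior × likelihood for every hypothesis:
  Transmitter T6: 0.21 × 0.15 = 0.0315
  Transmitter T3: 0.03 × 0.35 = 0.0105
  Transmitter T4: 0.13 × 0.006 = 0.00078
  Transmitter T2: 0.05 × 0.05 = 0.0025
  Transmitter T5: 0.33 × 0.047 = 0.01551
  Transmitter T1: 0.25 × 0.11 = 0.0275
Normalizing constant = 0.08829.
Largest term belongs to Transmitter T6, so Transmitter T6 is most probable.

Transmitter T6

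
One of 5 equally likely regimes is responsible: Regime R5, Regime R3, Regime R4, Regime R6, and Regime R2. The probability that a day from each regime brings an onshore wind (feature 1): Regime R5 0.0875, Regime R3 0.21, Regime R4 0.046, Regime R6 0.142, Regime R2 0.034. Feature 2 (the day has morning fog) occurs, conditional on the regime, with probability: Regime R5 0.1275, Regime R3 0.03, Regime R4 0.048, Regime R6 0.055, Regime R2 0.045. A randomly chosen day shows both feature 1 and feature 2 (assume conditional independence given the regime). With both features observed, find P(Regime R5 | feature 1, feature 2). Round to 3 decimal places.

0.385

Since the prior is uniform, the posterior is proportional to the likelihood:
  Regime R5: 0.0875 × 0.1275 = 0.01115625
  Regime R3: 0.21 × 0.03 = 0.0063
  Regime R4: 0.046 × 0.048 = 0.002208
  Regime R6: 0.142 × 0.055 = 0.00781
  Regime R2: 0.034 × 0.045 = 0.00153
Normalizing constant = 0.02900425.
P(Regime R5 | evidence) = 0.01115625 / 0.02900425 ≈ 0.385.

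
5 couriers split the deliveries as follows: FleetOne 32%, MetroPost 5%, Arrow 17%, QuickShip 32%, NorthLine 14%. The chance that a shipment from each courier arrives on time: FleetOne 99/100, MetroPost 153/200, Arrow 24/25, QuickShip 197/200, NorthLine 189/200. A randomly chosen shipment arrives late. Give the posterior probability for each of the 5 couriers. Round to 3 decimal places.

Taking complements, P(late | each) = FleetOne 0.01, MetroPost 0.235, Arrow 0.04, QuickShip 0.015, NorthLine 0.055.
Prior × likelihood for each hypothesis:
  FleetOne: 0.32 × 0.01 = 0.0032
  MetroPost: 0.05 × 0.235 = 0.01175
  Arrow: 0.17 × 0.04 = 0.0068
  QuickShip: 0.32 × 0.015 = 0.0048
  NorthLine: 0.14 × 0.055 = 0.0077
Normalizing constant = 0.03425.
P(FleetOne | late) = 0.0032/0.03425 ≈ 0.093
P(MetroPost | late) = 0.01175/0.03425 ≈ 0.343
P(Arrow | late) = 0.0068/0.03425 ≈ 0.199
P(QuickShip | late) = 0.0048/0.03425 ≈ 0.140
P(NorthLine | late) = 0.0077/0.03425 ≈ 0.225

FleetOne 0.093, MetroPost 0.343, Arrow 0.199, QuickShip 0.140, NorthLine 0.225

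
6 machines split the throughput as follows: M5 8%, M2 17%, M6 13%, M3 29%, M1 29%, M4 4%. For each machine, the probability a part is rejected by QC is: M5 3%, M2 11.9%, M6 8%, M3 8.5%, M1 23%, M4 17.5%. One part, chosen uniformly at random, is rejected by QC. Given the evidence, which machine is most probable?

M1

Compute prior × likelihood for every hypothesis:
  M5: 0.08 × 0.03 = 0.0024
  M2: 0.17 × 0.119 = 0.02023
  M6: 0.13 × 0.08 = 0.0104
  M3: 0.29 × 0.085 = 0.02465
  M1: 0.29 × 0.23 = 0.0667
  M4: 0.04 × 0.175 = 0.007
Sum = 0.13138.
Largest term belongs to M1, so M1 is most probable.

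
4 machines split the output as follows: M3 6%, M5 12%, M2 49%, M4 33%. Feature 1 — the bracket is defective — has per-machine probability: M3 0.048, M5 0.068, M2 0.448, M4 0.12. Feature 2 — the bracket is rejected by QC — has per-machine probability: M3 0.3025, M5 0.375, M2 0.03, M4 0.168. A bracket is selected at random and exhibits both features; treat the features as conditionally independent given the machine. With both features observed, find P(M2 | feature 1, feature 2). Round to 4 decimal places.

0.3836

Prior × likelihood for each hypothesis:
  M3: 0.06 × 0.048 × 0.3025 = 0.0008712
  M5: 0.12 × 0.068 × 0.375 = 0.00306
  M2: 0.49 × 0.448 × 0.03 = 0.0065856
  M4: 0.33 × 0.12 × 0.168 = 0.0066528
Normalizing constant = 0.0171696.
P(M2 | evidence) = 0.0065856 / 0.0171696 ≈ 0.3836.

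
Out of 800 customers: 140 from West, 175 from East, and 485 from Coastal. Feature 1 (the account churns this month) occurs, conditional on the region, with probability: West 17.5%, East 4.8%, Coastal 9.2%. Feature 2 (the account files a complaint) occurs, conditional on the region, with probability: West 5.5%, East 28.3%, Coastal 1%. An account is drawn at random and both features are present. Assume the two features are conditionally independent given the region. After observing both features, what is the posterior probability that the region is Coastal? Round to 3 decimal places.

0.107

By Bayes' rule, posterior ∝ prior × likelihood:
  West: 0.175 × 0.175 × 0.055 = 0.001684375
  East: 0.21875 × 0.048 × 0.283 = 0.0029715
  Coastal: 0.60625 × 0.092 × 0.01 = 0.00055775
Total = 0.005213625.
P(Coastal | evidence) = 0.00055775 / 0.005213625 ≈ 0.107.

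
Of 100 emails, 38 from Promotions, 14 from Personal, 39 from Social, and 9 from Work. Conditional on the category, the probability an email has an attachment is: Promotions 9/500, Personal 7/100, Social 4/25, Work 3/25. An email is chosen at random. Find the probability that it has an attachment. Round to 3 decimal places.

By Bayes' rule, posterior ∝ prior × likelihood:
  Promotions: 0.38 × 0.018 = 0.00684
  Personal: 0.14 × 0.07 = 0.0098
  Social: 0.39 × 0.16 = 0.0624
  Work: 0.09 × 0.12 = 0.0108
P(attachment) = 0.00684 + 0.0098 + 0.0624 + 0.0108 = 0.08984 → 0.090.

0.090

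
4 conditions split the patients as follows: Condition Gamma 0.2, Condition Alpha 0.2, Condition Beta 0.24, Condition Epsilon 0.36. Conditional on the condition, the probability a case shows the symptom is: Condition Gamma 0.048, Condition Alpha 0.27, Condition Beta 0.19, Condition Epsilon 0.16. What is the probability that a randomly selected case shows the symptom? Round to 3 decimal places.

Unnormalized posteriors (prior × likelihood):
  Condition Gamma: 0.2 × 0.048 = 0.0096
  Condition Alpha: 0.2 × 0.27 = 0.054
  Condition Beta: 0.24 × 0.19 = 0.0456
  Condition Epsilon: 0.36 × 0.16 = 0.0576
P(symptomatic) = 0.0096 + 0.054 + 0.0456 + 0.0576 = 0.1668 → 0.167.

0.167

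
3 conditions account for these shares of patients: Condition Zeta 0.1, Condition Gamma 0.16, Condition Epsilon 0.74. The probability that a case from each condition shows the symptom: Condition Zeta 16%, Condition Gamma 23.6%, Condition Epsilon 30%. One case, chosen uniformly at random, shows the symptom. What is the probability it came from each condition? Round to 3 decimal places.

By Bayes' rule, posterior ∝ prior × likelihood:
  Condition Zeta: 0.1 × 0.16 = 0.016
  Condition Gamma: 0.16 × 0.236 = 0.03776
  Condition Epsilon: 0.74 × 0.3 = 0.222
Normalizing constant = 0.27576.
P(Condition Zeta | symptomatic) = 0.016/0.27576 ≈ 0.058
P(Condition Gamma | symptomatic) = 0.03776/0.27576 ≈ 0.137
P(Condition Epsilon | symptomatic) = 0.222/0.27576 ≈ 0.805

Condition Zeta 0.058, Condition Gamma 0.137, Condition Epsilon 0.805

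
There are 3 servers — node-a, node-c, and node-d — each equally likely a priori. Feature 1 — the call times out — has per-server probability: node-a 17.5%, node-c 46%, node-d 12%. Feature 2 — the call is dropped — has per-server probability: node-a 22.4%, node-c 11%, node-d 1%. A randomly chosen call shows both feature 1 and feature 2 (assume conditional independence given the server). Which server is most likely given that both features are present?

Since the prior is uniform, the posterior is proportional to the likelihood:
  node-a: 0.175 × 0.224 = 0.0392
  node-c: 0.46 × 0.11 = 0.0506
  node-d: 0.12 × 0.01 = 0.0012
Sum = 0.091.
Largest term belongs to node-c, so node-c is most probable.

node-c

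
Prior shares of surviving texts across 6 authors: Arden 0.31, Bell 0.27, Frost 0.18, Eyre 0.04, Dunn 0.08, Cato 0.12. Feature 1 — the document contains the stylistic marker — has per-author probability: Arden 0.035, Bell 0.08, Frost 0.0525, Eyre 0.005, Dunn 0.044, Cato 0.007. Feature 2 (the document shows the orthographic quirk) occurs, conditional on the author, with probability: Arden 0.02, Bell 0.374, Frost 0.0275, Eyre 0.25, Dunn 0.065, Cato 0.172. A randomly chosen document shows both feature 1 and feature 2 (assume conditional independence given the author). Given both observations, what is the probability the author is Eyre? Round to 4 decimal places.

Compute prior × likelihood for every hypothesis:
  Arden: 0.31 × 0.035 × 0.02 = 0.000217
  Bell: 0.27 × 0.08 × 0.374 = 0.0080784
  Frost: 0.18 × 0.0525 × 0.0275 = 0.000259875
  Eyre: 0.04 × 0.005 × 0.25 = 0.00005
  Dunn: 0.08 × 0.044 × 0.065 = 0.0002288
  Cato: 0.12 × 0.007 × 0.172 = 0.00014448
Normalizing constant = 0.008978555.
P(Eyre | evidence) = 0.00005 / 0.008978555 ≈ 0.0056.

0.0056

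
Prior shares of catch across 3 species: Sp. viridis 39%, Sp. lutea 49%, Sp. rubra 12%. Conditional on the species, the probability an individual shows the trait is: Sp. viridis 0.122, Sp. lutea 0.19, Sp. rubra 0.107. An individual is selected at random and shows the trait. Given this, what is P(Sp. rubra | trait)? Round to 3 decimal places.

Compute prior × likelihood for every hypothesis:
  Sp. viridis: 0.39 × 0.122 = 0.04758
  Sp. lutea: 0.49 × 0.19 = 0.0931
  Sp. rubra: 0.12 × 0.107 = 0.01284
Sum = 0.15352.
P(Sp. rubra | evidence) = 0.01284 / 0.15352 ≈ 0.084.

0.084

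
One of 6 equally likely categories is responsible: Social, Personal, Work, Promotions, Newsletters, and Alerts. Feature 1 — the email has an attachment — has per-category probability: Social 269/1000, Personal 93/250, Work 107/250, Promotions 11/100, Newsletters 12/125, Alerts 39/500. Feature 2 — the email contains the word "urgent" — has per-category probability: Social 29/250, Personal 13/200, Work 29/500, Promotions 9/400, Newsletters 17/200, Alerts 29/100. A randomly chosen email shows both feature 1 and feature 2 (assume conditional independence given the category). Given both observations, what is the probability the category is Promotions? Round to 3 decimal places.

With a uniform prior (1/6 each), posterior ∝ likelihood:
  Social: 0.269 × 0.116 = 0.031204
  Personal: 0.372 × 0.065 = 0.02418
  Work: 0.428 × 0.058 = 0.024824
  Promotions: 0.11 × 0.0225 = 0.002475
  Newsletters: 0.096 × 0.085 = 0.00816
  Alerts: 0.078 × 0.29 = 0.02262
Sum = 0.113463.
P(Promotions | evidence) = 0.002475 / 0.113463 ≈ 0.022.

0.022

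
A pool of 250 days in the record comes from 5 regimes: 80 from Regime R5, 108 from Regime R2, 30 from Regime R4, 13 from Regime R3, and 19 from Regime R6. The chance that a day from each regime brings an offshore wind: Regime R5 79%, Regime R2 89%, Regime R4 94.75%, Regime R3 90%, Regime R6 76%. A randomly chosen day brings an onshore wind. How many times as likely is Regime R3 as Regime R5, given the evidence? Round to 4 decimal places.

0.0774

Taking complements, P(onshore | each) = Regime R5 0.21, Regime R2 0.11, Regime R4 0.0525, Regime R3 0.1, Regime R6 0.24.
Compute prior × likelihood for every hypothesis:
  Regime R5: 0.32 × 0.21 = 0.0672
  Regime R2: 0.432 × 0.11 = 0.04752
  Regime R4: 0.12 × 0.0525 = 0.0063
  Regime R3: 0.052 × 0.1 = 0.0052
  Regime R6: 0.076 × 0.24 = 0.01824
Normalizing constant = 0.14446.
The ratio is 0.0052 / 0.0672 (the normalizer cancels) = 0.0774.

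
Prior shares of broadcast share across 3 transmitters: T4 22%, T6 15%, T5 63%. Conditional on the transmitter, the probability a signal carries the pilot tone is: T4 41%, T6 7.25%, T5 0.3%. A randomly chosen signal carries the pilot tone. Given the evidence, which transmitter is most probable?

T4

Unnormalized posteriors (prior × likelihood):
  T4: 0.22 × 0.41 = 0.0902
  T6: 0.15 × 0.0725 = 0.010875
  T5: 0.63 × 0.003 = 0.00189
Total = 0.102965.
Largest term belongs to T4, so T4 is most probable.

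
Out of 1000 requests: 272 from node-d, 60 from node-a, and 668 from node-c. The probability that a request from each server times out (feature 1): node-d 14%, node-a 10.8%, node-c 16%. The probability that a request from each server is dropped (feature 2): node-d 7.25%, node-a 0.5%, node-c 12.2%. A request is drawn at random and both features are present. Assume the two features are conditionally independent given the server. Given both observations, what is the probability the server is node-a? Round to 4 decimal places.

Compute prior × likelihood for every hypothesis:
  node-d: 0.272 × 0.14 × 0.0725 = 0.0027608
  node-a: 0.06 × 0.108 × 0.005 = 0.0000324
  node-c: 0.668 × 0.16 × 0.122 = 0.01303936
Sum = 0.01583256.
P(node-a | evidence) = 0.0000324 / 0.01583256 ≈ 0.0020.

0.0020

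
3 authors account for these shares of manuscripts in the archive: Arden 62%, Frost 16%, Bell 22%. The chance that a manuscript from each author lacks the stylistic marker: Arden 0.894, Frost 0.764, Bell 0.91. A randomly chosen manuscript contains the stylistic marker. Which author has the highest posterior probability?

Arden

Taking complements, P(marker | each) = Arden 0.106, Frost 0.236, Bell 0.09.
Prior × likelihood for each hypothesis:
  Arden: 0.62 × 0.106 = 0.06572
  Frost: 0.16 × 0.236 = 0.03776
  Bell: 0.22 × 0.09 = 0.0198
Normalizing constant = 0.12328.
Largest term belongs to Arden, so Arden is most probable.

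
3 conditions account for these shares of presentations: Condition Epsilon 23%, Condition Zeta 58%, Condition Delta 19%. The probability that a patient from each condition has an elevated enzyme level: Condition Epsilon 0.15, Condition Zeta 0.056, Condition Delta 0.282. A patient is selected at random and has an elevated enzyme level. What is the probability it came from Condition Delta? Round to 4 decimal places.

0.4444

By Bayes' rule, posterior ∝ prior × likelihood:
  Condition Epsilon: 0.23 × 0.15 = 0.0345
  Condition Zeta: 0.58 × 0.056 = 0.03248
  Condition Delta: 0.19 × 0.282 = 0.05358
Total = 0.12056.
P(Condition Delta | evidence) = 0.05358 / 0.12056 ≈ 0.4444.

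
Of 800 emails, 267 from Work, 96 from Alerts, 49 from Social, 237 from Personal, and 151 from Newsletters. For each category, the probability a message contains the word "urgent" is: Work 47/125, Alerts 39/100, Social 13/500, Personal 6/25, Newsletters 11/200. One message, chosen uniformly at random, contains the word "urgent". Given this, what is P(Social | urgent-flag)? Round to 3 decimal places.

By Bayes' rule, posterior ∝ prior × likelihood:
  Work: 0.33375 × 0.376 = 0.12549
  Alerts: 0.12 × 0.39 = 0.0468
  Social: 0.06125 × 0.026 = 0.0015925
  Personal: 0.29625 × 0.24 = 0.0711
  Newsletters: 0.18875 × 0.055 = 0.01038125
Total = 0.25536375.
P(Social | evidence) = 0.0015925 / 0.25536375 ≈ 0.006.

0.006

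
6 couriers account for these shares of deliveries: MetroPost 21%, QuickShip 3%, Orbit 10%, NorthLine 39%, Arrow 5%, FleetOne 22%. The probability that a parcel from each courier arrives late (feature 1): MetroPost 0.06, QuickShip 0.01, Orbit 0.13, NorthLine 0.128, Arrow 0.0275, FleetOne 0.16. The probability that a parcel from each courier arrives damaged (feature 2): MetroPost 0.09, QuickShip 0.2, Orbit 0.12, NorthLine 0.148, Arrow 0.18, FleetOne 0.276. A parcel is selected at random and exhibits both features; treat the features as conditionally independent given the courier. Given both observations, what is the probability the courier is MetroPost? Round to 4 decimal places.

0.0564

Compute prior × likelihood for every hypothesis:
  MetroPost: 0.21 × 0.06 × 0.09 = 0.001134
  QuickShip: 0.03 × 0.01 × 0.2 = 0.00006
  Orbit: 0.1 × 0.13 × 0.12 = 0.00156
  NorthLine: 0.39 × 0.128 × 0.148 = 0.00738816
  Arrow: 0.05 × 0.0275 × 0.18 = 0.0002475
  FleetOne: 0.22 × 0.16 × 0.276 = 0.0097152
Total = 0.02010486.
P(MetroPost | evidence) = 0.001134 / 0.02010486 ≈ 0.0564.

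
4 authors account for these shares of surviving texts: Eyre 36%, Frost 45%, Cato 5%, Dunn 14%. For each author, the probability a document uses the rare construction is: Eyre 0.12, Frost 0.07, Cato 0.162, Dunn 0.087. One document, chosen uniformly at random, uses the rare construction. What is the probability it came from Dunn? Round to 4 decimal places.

0.1282

By Bayes' rule, posterior ∝ prior × likelihood:
  Eyre: 0.36 × 0.12 = 0.0432
  Frost: 0.45 × 0.07 = 0.0315
  Cato: 0.05 × 0.162 = 0.0081
  Dunn: 0.14 × 0.087 = 0.01218
Total = 0.09498.
P(Dunn | evidence) = 0.01218 / 0.09498 ≈ 0.1282.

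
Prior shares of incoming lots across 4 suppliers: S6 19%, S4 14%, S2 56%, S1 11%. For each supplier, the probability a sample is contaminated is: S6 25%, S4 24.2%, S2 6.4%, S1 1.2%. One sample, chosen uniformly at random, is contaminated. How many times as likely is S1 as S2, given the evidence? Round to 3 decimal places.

0.037

By Bayes' rule, posterior ∝ prior × likelihood:
  S6: 0.19 × 0.25 = 0.0475
  S4: 0.14 × 0.242 = 0.03388
  S2: 0.56 × 0.064 = 0.03584
  S1: 0.11 × 0.012 = 0.00132
Total = 0.11854.
The ratio is 0.00132 / 0.03584 (the normalizer cancels) = 0.037.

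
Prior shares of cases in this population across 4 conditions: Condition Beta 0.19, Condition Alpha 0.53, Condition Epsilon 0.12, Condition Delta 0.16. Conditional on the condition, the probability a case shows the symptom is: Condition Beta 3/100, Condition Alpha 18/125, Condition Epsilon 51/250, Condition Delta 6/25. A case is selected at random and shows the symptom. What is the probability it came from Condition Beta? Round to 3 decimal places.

0.039

By Bayes' rule, posterior ∝ prior × likelihood:
  Condition Beta: 0.19 × 0.03 = 0.0057
  Condition Alpha: 0.53 × 0.144 = 0.07632
  Condition Epsilon: 0.12 × 0.204 = 0.02448
  Condition Delta: 0.16 × 0.24 = 0.0384
Normalizing constant = 0.1449.
P(Condition Beta | evidence) = 0.0057 / 0.1449 ≈ 0.039.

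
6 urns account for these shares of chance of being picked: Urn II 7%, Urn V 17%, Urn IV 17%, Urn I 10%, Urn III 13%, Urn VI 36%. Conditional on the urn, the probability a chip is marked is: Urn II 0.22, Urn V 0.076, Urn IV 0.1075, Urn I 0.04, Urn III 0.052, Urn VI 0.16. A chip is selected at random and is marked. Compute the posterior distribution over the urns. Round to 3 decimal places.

Prior × likelihood for each hypothesis:
  Urn II: 0.07 × 0.22 = 0.0154
  Urn V: 0.17 × 0.076 = 0.01292
  Urn IV: 0.17 × 0.1075 = 0.018275
  Urn I: 0.1 × 0.04 = 0.004
  Urn III: 0.13 × 0.052 = 0.00676
  Urn VI: 0.36 × 0.16 = 0.0576
Sum = 0.114955.
P(Urn II | marked) = 0.0154/0.114955 ≈ 0.134
P(Urn V | marked) = 0.01292/0.114955 ≈ 0.112
P(Urn IV | marked) = 0.018275/0.114955 ≈ 0.159
P(Urn I | marked) = 0.004/0.114955 ≈ 0.035
P(Urn III | marked) = 0.00676/0.114955 ≈ 0.059
P(Urn VI | marked) = 0.0576/0.114955 ≈ 0.501

Urn II 0.134, Urn V 0.112, Urn IV 0.159, Urn I 0.035, Urn III 0.059, Urn VI 0.501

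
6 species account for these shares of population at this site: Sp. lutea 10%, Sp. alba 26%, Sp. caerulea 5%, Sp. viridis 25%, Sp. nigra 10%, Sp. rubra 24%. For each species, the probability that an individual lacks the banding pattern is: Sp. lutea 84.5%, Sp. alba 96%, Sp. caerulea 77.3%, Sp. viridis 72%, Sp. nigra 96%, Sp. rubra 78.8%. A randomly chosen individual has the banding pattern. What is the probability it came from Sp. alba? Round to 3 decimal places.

Taking complements, P(banded | each) = Sp. lutea 0.155, Sp. alba 0.04, Sp. caerulea 0.227, Sp. viridis 0.28, Sp. nigra 0.04, Sp. rubra 0.212.
Compute prior × likelihood for every hypothesis:
  Sp. lutea: 0.1 × 0.155 = 0.0155
  Sp. alba: 0.26 × 0.04 = 0.0104
  Sp. caerulea: 0.05 × 0.227 = 0.01135
  Sp. viridis: 0.25 × 0.28 = 0.07
  Sp. nigra: 0.1 × 0.04 = 0.004
  Sp. rubra: 0.24 × 0.212 = 0.05088
Normalizing constant = 0.16213.
P(Sp. alba | evidence) = 0.0104 / 0.16213 ≈ 0.064.

0.064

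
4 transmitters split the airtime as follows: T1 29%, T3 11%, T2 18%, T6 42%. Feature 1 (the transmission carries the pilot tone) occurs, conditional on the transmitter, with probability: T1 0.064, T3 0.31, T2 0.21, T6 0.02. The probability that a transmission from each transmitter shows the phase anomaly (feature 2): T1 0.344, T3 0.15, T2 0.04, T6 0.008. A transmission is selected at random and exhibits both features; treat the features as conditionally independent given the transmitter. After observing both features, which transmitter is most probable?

Prior × likelihood for each hypothesis:
  T1: 0.29 × 0.064 × 0.344 = 0.00638464
  T3: 0.11 × 0.31 × 0.15 = 0.005115
  T2: 0.18 × 0.21 × 0.04 = 0.001512
  T6: 0.42 × 0.02 × 0.008 = 0.0000672
Sum = 0.01307884.
Largest term belongs to T1, so T1 is most probable.

T1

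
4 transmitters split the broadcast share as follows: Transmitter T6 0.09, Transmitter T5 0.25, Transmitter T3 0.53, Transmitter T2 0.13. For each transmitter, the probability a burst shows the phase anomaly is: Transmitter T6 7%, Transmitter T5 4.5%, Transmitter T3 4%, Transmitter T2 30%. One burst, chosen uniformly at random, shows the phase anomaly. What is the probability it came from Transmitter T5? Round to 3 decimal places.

By Bayes' rule, posterior ∝ prior × likelihood:
  Transmitter T6: 0.09 × 0.07 = 0.0063
  Transmitter T5: 0.25 × 0.045 = 0.01125
  Transmitter T3: 0.53 × 0.04 = 0.0212
  Transmitter T2: 0.13 × 0.3 = 0.039
Total = 0.07775.
P(Transmitter T5 | evidence) = 0.01125 / 0.07775 ≈ 0.145.

0.145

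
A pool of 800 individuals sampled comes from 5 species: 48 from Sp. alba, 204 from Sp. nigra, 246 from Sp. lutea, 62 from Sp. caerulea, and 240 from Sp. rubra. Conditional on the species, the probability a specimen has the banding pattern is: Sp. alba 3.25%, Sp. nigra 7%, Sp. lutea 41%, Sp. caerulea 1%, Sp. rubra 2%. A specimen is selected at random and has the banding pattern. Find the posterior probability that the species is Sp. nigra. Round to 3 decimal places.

Prior × likelihood for each hypothesis:
  Sp. alba: 0.06 × 0.0325 = 0.00195
  Sp. nigra: 0.255 × 0.07 = 0.01785
  Sp. lutea: 0.3075 × 0.41 = 0.126075
  Sp. caerulea: 0.0775 × 0.01 = 0.000775
  Sp. rubra: 0.3 × 0.02 = 0.006
Normalizing constant = 0.15265.
P(Sp. nigra | evidence) = 0.01785 / 0.15265 ≈ 0.117.

0.117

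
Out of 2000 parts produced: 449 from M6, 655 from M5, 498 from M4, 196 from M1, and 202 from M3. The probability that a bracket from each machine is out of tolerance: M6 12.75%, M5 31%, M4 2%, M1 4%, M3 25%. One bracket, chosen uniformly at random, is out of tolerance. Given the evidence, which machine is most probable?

By Bayes' rule, posterior ∝ prior × likelihood:
  M6: 0.2245 × 0.1275 = 0.02862375
  M5: 0.3275 × 0.31 = 0.101525
  M4: 0.249 × 0.02 = 0.00498
  M1: 0.098 × 0.04 = 0.00392
  M3: 0.101 × 0.25 = 0.02525
Total = 0.16429875.
Largest term belongs to M5, so M5 is most probable.

M5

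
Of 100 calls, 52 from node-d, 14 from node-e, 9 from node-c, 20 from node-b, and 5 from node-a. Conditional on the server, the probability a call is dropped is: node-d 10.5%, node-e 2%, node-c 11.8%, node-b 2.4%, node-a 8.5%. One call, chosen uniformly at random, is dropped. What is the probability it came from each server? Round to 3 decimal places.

node-d 0.708, node-e 0.036, node-c 0.138, node-b 0.062, node-a 0.055

Compute prior × likelihood for every hypothesis:
  node-d: 0.52 × 0.105 = 0.0546
  node-e: 0.14 × 0.02 = 0.0028
  node-c: 0.09 × 0.118 = 0.01062
  node-b: 0.2 × 0.024 = 0.0048
  node-a: 0.05 × 0.085 = 0.00425
Normalizing constant = 0.07707.
P(node-d | dropped) = 0.0546/0.07707 ≈ 0.708
P(node-e | dropped) = 0.0028/0.07707 ≈ 0.036
P(node-c | dropped) = 0.01062/0.07707 ≈ 0.138
P(node-b | dropped) = 0.0048/0.07707 ≈ 0.062
P(node-a | dropped) = 0.00425/0.07707 ≈ 0.055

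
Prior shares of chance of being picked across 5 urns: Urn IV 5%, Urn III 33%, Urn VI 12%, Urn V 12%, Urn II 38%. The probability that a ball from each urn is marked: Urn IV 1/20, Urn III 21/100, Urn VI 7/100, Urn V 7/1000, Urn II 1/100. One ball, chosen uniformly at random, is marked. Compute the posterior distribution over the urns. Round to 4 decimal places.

Compute prior × likelihood for every hypothesis:
  Urn IV: 0.05 × 0.05 = 0.0025
  Urn III: 0.33 × 0.21 = 0.0693
  Urn VI: 0.12 × 0.07 = 0.0084
  Urn V: 0.12 × 0.007 = 0.00084
  Urn II: 0.38 × 0.01 = 0.0038
Normalizing constant = 0.08484.
P(Urn IV | marked) = 0.0025/0.08484 ≈ 0.0295
P(Urn III | marked) = 0.0693/0.08484 ≈ 0.8168
P(Urn VI | marked) = 0.0084/0.08484 ≈ 0.0990
P(Urn V | marked) = 0.00084/0.08484 ≈ 0.0099
P(Urn II | marked) = 0.0038/0.08484 ≈ 0.0448

Urn IV 0.0295, Urn III 0.8168, Urn VI 0.0990, Urn V 0.0099, Urn II 0.0448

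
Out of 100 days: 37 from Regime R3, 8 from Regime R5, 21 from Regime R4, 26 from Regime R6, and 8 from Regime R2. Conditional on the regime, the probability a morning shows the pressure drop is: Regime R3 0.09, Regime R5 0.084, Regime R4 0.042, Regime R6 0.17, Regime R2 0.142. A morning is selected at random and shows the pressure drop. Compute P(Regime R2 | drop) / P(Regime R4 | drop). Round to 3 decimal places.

Prior × likelihood for each hypothesis:
  Regime R3: 0.37 × 0.09 = 0.0333
  Regime R5: 0.08 × 0.084 = 0.00672
  Regime R4: 0.21 × 0.042 = 0.00882
  Regime R6: 0.26 × 0.17 = 0.0442
  Regime R2: 0.08 × 0.142 = 0.01136
Sum = 0.1044.
The ratio is 0.01136 / 0.00882 (the normalizer cancels) = 1.288.

1.288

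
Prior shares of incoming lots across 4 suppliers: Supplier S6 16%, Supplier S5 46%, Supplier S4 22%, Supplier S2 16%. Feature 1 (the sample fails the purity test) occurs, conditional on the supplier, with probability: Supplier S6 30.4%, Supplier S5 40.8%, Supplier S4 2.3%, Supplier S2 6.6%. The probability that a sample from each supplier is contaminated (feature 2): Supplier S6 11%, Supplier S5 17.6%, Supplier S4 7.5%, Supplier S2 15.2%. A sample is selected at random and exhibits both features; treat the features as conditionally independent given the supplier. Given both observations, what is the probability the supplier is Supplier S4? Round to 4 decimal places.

0.0094

By Bayes' rule, posterior ∝ prior × likelihood:
  Supplier S6: 0.16 × 0.304 × 0.11 = 0.0053504
  Supplier S5: 0.46 × 0.408 × 0.176 = 0.03303168
  Supplier S4: 0.22 × 0.023 × 0.075 = 0.0003795
  Supplier S2: 0.16 × 0.066 × 0.152 = 0.00160512
Total = 0.0403667.
P(Supplier S4 | evidence) = 0.0003795 / 0.0403667 ≈ 0.0094.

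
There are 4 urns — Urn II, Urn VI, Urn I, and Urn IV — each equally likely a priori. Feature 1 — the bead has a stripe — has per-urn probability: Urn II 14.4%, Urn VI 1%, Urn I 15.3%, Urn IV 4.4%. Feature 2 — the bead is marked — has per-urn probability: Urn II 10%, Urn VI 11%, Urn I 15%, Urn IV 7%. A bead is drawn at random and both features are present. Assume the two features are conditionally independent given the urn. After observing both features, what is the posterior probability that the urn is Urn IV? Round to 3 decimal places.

Since the prior is uniform, the posterior is proportional to the likelihood:
  Urn II: 0.144 × 0.1 = 0.0144
  Urn VI: 0.01 × 0.11 = 0.0011
  Urn I: 0.153 × 0.15 = 0.02295
  Urn IV: 0.044 × 0.07 = 0.00308
Sum = 0.04153.
P(Urn IV | evidence) = 0.00308 / 0.04153 ≈ 0.074.

0.074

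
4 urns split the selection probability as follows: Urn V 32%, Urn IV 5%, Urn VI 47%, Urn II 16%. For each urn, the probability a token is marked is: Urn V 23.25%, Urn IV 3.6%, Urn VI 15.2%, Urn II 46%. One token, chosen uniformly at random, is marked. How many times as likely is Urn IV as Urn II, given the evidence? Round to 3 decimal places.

Prior × likelihood for each hypothesis:
  Urn V: 0.32 × 0.2325 = 0.0744
  Urn IV: 0.05 × 0.036 = 0.0018
  Urn VI: 0.47 × 0.152 = 0.07144
  Urn II: 0.16 × 0.46 = 0.0736
Total = 0.22124.
The ratio is 0.0018 / 0.0736 (the normalizer cancels) = 0.024.

0.024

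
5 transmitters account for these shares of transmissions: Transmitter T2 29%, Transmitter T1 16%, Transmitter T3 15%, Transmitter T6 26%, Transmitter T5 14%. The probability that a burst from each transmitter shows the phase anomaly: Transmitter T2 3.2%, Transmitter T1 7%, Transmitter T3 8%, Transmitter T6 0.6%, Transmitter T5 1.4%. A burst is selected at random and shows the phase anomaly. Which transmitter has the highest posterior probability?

Transmitter T3

Compute prior × likelihood for every hypothesis:
  Transmitter T2: 0.29 × 0.032 = 0.00928
  Transmitter T1: 0.16 × 0.07 = 0.0112
  Transmitter T3: 0.15 × 0.08 = 0.012
  Transmitter T6: 0.26 × 0.006 = 0.00156
  Transmitter T5: 0.14 × 0.014 = 0.00196
Normalizing constant = 0.036.
Largest term belongs to Transmitter T3, so Transmitter T3 is most probable.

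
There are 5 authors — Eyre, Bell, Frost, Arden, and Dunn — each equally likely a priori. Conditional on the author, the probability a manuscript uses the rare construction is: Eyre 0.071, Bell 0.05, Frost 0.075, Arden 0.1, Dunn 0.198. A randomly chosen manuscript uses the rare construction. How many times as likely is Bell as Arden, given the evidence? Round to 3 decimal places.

0.500

With a uniform prior (1/5 each), posterior ∝ likelihood:
  Eyre: 0.071
  Bell: 0.05
  Frost: 0.075
  Arden: 0.1
  Dunn: 0.198
Total = 0.494.
The ratio is 0.05 / 0.1 (the normalizer cancels) = 0.500.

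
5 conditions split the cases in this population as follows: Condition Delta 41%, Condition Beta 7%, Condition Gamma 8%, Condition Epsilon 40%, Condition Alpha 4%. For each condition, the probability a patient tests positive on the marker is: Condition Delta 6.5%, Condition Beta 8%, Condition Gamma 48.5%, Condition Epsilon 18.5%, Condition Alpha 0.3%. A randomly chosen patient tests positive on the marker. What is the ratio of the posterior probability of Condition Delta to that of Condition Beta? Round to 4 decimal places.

4.7589

Unnormalized posteriors (prior × likelihood):
  Condition Delta: 0.41 × 0.065 = 0.02665
  Condition Beta: 0.07 × 0.08 = 0.0056
  Condition Gamma: 0.08 × 0.485 = 0.0388
  Condition Epsilon: 0.4 × 0.185 = 0.074
  Condition Alpha: 0.04 × 0.003 = 0.00012
Sum = 0.14517.
The ratio is 0.02665 / 0.0056 (the normalizer cancels) = 4.7589.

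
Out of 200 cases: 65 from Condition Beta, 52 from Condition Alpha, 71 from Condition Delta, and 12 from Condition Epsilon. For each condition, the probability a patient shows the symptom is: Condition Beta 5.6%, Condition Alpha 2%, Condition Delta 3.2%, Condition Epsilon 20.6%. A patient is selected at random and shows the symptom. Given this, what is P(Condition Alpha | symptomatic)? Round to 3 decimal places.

0.110

Prior × likelihood for each hypothesis:
  Condition Beta: 0.325 × 0.056 = 0.0182
  Condition Alpha: 0.26 × 0.02 = 0.0052
  Condition Delta: 0.355 × 0.032 = 0.01136
  Condition Epsilon: 0.06 × 0.206 = 0.01236
Sum = 0.04712.
P(Condition Alpha | evidence) = 0.0052 / 0.04712 ≈ 0.110.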